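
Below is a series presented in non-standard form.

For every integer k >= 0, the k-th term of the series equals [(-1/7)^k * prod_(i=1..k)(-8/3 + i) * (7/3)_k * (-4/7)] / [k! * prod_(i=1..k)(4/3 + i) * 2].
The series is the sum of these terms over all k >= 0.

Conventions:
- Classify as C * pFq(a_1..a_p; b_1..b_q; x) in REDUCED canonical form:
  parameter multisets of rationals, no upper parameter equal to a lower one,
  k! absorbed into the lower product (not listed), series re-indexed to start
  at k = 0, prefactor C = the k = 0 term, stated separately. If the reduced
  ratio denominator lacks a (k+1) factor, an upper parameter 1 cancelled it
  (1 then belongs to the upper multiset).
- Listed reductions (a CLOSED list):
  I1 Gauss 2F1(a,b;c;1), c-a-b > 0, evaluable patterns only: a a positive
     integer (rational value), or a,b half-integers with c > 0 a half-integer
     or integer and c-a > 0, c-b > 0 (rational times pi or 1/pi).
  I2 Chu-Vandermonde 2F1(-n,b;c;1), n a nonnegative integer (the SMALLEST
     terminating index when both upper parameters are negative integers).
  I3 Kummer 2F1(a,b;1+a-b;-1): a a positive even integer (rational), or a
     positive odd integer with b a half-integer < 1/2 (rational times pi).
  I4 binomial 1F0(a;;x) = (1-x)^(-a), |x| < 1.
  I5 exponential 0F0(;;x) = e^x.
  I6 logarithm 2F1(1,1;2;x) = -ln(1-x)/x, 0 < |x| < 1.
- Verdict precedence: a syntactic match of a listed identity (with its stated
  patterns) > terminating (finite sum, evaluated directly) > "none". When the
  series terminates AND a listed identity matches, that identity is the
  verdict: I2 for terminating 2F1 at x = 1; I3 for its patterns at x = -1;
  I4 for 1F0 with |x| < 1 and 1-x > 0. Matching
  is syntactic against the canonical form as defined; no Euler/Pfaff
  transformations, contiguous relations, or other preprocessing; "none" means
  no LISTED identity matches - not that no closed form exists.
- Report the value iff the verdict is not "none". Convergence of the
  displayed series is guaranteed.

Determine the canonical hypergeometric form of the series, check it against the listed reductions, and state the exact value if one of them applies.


With C = -2/7: the canonical form is 1F0(-5/3; -; -1/7). Verdict: the binomial series (I4) matches (the 1F0 binomial series: exponent 5/3, x = -1/7). Exact value: (-2/7) * (8/7)^(5/3).

Key observation: from the first term -2/7: the parameter 7/3 appears in both the upper and lower lists and cancels.
Step ratio: r(k) = (-1/7) * (k-5/3) / [(k+1)] - rational in k, leading ratio (-1/7); with t_0 = -2/7, classification follows.


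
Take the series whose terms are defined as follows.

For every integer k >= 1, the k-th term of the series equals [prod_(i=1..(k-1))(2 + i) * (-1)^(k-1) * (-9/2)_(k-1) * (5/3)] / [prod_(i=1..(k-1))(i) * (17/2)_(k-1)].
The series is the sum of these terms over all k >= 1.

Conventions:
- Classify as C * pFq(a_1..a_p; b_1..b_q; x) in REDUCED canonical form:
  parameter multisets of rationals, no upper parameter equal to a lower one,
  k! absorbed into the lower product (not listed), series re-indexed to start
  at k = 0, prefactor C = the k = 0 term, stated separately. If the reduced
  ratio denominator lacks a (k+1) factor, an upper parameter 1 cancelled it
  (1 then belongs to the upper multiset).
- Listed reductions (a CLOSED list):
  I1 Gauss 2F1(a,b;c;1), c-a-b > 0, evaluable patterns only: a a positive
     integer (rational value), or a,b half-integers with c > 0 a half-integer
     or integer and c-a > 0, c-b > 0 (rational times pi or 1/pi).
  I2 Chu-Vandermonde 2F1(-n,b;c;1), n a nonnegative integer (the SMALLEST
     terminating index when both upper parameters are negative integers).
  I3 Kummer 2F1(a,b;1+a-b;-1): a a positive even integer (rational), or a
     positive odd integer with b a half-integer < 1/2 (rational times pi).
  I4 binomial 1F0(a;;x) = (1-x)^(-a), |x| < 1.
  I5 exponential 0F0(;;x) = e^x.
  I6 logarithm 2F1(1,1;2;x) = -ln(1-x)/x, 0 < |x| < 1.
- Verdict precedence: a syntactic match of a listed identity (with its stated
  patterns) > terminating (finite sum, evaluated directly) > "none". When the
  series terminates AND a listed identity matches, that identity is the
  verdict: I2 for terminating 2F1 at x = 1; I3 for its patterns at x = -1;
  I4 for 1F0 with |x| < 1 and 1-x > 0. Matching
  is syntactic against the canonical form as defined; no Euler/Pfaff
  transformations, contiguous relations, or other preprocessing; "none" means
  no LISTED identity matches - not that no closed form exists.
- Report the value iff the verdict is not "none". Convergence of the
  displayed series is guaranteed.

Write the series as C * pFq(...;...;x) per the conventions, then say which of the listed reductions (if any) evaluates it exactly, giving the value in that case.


Canonical form: C = 5/3 times 2F1 with upper {-9/2, 3}, lower {17/2}, x = -1. Verdict: Kummer (I3) fires (x = -1; c = 17/2 equals 1+a-b for upper {-9/2, 3}: listed pattern). Hence: (75075/32768) * pi.

Key observation: with t_0 = 5/3, the running product (prefactor 5/3) telescopes to a rising factorial.
Step ratio: r(k) = (-1) * (k-9/2) (k+3) / [(k+17/2) (k+1)] - rational in k. x = (-1); t_0 = 5/3; negate the roots.


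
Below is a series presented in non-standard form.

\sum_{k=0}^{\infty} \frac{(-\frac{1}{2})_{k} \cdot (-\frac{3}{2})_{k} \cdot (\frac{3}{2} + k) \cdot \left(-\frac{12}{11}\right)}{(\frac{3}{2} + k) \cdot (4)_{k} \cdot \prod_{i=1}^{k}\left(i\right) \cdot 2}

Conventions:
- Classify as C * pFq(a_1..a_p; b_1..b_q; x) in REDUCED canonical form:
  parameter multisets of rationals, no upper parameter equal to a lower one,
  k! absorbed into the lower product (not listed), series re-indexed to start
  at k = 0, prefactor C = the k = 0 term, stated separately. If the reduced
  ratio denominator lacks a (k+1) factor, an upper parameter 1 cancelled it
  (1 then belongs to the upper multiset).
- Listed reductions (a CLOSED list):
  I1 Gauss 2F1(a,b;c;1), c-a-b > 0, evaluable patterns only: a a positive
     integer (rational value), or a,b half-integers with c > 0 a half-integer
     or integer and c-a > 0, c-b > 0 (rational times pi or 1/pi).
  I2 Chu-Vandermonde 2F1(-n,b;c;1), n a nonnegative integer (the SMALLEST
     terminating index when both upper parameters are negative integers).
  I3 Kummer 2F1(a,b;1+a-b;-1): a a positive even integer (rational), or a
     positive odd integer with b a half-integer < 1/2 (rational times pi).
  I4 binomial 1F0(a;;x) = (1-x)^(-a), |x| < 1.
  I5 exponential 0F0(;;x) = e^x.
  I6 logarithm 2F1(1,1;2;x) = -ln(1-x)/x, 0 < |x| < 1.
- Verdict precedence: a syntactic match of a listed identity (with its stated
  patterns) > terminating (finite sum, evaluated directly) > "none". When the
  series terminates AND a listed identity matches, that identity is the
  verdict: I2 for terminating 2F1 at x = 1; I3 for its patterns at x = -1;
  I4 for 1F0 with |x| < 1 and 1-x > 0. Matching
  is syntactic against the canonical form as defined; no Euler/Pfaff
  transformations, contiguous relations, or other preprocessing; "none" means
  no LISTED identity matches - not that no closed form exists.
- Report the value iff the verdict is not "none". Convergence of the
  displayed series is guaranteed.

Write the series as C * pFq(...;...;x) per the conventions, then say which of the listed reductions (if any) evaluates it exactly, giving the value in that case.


Canonical form: C = -\frac{6}{11} times 2F1 with upper {-\frac{3}{2}, -\frac{1}{2}}, lower {4}, x = 1. Verdict: this is Gauss (I1, half-integer pattern) (x = 1; upper {-\frac{3}{2}, -\frac{1}{2}} half-integers, c = 4 in the evaluable pattern). Hence: \left(-\frac{16384}{8085}\right) / \pi.

Key observation: t_0 being -\frac{6}{11}, the constant factors (C = -6/11, x = 1) combine into one prefactor.
Step ratio: r(k) = 1 * (k-\frac{3}{2}) (k-\frac{1}{2}) / [(k+4) (k+1)] - rational; roots negated = parameters, x = 1, C = -\frac{6}{11}.


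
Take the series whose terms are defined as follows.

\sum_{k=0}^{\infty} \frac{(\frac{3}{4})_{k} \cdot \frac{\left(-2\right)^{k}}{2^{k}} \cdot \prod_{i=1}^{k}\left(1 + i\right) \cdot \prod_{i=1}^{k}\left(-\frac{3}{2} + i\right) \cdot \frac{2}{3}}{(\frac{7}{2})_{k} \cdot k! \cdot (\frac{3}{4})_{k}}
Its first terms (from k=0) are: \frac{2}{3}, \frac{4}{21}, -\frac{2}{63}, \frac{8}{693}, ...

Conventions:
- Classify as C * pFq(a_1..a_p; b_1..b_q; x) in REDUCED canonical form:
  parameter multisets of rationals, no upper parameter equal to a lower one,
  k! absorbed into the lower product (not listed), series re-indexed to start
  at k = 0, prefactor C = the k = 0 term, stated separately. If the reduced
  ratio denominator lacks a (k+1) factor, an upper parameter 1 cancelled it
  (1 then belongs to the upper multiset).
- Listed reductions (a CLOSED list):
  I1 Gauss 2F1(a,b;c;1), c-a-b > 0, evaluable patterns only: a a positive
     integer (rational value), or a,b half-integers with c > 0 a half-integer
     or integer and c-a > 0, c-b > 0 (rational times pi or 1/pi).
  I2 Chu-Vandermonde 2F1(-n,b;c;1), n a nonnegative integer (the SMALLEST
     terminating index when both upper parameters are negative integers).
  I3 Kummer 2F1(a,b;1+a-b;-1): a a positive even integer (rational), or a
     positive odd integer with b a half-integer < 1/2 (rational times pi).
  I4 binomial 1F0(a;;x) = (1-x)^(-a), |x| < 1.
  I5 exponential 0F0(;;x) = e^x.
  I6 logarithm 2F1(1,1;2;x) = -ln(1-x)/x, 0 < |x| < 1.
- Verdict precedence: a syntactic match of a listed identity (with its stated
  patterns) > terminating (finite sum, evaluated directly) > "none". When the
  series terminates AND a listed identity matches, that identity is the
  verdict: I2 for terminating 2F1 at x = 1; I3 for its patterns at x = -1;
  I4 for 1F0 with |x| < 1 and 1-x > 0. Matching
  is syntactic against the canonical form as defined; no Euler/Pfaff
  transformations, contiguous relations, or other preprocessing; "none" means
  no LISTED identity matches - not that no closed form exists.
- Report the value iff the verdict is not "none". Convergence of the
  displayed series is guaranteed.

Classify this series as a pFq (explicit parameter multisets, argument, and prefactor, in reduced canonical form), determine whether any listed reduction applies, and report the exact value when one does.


Canonical form: C = \frac{2}{3} times 2F1 with upper {-\frac{1}{2}, 2}, lower {\frac{7}{2}}, x = -1. Verdict at x = -1: Kummer's theorem (I3) matches (x = -1; c = \frac{7}{2} equals 1+a-b for upper {-\frac{1}{2}, 2}: listed pattern). Value: \frac{5}{6}.

The tell: with t_0 = \frac{2}{3}, the running product (prefactor 2/3) telescopes to a rising factorial.
Term ratio: r(k) = -1 * (k-\frac{1}{2}) (k+2) / [(k+\frac{7}{2}) (k+1)] - rational; roots negated = parameters, x = -1, C = \frac{2}{3}.


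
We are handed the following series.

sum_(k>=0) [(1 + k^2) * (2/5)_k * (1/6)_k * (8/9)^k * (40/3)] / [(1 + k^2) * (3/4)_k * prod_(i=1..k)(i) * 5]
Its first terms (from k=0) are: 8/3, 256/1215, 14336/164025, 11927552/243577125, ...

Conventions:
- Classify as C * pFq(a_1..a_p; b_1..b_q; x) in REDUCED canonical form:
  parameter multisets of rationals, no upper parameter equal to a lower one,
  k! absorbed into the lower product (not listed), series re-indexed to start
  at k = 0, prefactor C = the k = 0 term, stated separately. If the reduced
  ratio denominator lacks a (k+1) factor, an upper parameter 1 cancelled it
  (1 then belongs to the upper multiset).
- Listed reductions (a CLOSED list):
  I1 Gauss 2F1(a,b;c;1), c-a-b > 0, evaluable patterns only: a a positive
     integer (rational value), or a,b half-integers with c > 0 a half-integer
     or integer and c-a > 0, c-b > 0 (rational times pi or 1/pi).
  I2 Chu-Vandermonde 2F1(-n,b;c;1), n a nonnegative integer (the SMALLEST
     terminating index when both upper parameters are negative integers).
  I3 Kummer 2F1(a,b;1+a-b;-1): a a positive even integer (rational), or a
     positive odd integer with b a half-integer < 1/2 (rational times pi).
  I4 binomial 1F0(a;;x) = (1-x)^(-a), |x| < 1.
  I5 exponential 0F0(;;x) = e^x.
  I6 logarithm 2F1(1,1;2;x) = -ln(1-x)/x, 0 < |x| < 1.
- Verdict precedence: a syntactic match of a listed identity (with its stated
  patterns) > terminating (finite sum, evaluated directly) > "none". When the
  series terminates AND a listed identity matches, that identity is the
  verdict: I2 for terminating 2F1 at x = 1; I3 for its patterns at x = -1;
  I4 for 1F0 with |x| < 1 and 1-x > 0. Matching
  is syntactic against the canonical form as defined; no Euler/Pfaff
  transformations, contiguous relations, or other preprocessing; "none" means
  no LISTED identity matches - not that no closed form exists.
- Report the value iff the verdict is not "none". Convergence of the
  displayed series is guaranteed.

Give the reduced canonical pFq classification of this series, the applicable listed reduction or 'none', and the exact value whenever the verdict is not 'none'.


The series (x = 8/9) is 2F1: upper {1/6, 2/5}, lower {3/4}, prefactor 8/3. Verdict: none - this 2F1 at x = 8/9 matches no listed pattern, and upper {1/6, 2/5} holds no stopper.

Key step: from the first term 8/3: the product of the first k integers (prefactor 8/3) is k!.
Term ratio: r(k) = (8/9) * (k+1/6) (k+2/5) / [(k+3/4) (k+1)] - poly over poly, x = (8/9) from leading terms; C = 8/3 at k = 0.


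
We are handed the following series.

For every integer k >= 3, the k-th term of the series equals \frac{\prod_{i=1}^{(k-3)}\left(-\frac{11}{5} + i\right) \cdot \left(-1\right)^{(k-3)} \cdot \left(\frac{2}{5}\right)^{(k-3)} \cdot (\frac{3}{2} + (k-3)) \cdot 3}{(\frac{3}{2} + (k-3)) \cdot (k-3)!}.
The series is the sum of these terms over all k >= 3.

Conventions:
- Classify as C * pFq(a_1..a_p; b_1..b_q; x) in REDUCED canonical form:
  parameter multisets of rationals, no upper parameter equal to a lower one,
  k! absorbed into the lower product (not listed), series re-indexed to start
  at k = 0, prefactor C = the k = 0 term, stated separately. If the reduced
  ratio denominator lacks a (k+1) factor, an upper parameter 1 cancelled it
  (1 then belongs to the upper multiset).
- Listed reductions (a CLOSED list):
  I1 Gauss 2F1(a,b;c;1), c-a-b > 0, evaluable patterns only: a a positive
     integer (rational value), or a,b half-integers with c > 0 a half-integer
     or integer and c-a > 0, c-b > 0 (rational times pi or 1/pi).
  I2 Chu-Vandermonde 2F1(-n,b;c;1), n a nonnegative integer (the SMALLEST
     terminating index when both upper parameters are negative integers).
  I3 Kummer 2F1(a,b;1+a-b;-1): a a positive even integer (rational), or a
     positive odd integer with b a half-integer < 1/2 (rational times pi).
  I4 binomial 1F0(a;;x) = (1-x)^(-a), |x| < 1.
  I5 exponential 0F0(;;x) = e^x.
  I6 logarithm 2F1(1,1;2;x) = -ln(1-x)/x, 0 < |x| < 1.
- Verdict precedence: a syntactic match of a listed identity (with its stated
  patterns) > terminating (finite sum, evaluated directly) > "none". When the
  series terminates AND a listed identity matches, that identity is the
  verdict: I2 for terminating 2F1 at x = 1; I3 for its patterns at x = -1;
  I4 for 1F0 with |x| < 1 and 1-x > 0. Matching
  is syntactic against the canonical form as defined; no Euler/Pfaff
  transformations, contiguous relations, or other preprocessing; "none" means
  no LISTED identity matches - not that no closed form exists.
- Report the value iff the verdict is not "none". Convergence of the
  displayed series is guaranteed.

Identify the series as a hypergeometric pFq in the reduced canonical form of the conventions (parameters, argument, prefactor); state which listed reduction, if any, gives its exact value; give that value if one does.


The series (x = -\frac{2}{5}) is 1F0: upper {-\frac{6}{5}}, lower {-}, prefactor 3. Verdict: the binomial series (I4) fires (the 1F0 binomial series: exponent 6/5, x = -\frac{2}{5}). Hence: 3 \cdot \left(\frac{7}{5}\right)^{\frac{6}{5}}.

First insight: x = -\frac{2}{5} and the running product (C = 3) telescopes to a rising factorial.
Consecutive-term ratio: r(k) = -\frac{2}{5} * (k-\frac{6}{5}) / [(k+1)] - poly over poly, x = -\frac{2}{5} from leading terms; C = 3 at k = 0.


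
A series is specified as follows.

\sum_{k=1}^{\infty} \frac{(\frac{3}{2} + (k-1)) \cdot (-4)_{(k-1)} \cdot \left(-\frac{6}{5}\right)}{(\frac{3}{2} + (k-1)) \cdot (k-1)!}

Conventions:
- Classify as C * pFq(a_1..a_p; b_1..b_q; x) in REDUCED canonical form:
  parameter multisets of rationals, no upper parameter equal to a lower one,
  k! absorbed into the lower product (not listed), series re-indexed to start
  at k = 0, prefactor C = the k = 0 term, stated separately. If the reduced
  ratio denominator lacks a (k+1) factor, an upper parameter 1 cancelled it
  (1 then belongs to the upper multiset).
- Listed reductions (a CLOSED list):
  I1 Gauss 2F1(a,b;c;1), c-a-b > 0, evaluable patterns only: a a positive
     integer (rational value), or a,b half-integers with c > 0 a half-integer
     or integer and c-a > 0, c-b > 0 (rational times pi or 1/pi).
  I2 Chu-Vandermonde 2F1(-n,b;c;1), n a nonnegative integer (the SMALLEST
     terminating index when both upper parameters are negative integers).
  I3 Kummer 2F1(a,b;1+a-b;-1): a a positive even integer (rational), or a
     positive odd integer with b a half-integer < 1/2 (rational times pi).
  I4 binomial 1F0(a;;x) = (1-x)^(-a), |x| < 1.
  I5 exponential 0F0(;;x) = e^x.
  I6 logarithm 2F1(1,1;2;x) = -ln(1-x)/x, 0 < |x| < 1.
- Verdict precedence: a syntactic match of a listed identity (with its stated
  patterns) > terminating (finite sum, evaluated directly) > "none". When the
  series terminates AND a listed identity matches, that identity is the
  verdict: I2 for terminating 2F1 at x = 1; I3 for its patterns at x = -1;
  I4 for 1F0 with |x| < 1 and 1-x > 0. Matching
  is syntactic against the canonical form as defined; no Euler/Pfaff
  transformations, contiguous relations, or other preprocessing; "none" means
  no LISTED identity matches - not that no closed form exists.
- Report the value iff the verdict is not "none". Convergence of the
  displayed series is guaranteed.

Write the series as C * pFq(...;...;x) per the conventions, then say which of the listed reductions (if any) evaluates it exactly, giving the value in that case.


Classification (C = -\frac{6}{5}): 1F0 with upper {-4}, lower {-}, argument x = 1. Verdict: terminating (-4 upstairs). 5 nonzero terms in all; added directly. Hence: 0.

Key step: t_0 = -\frac{6}{5} here, and k + 3/2 divides numerator and denominator alike; prefactor -6/5 after cancelling.
Consecutive-term ratio: r(k) = 1 * (k-4) / [(k+1)] - rational; roots negated = parameters, x = 1, C = -\frac{6}{5}.


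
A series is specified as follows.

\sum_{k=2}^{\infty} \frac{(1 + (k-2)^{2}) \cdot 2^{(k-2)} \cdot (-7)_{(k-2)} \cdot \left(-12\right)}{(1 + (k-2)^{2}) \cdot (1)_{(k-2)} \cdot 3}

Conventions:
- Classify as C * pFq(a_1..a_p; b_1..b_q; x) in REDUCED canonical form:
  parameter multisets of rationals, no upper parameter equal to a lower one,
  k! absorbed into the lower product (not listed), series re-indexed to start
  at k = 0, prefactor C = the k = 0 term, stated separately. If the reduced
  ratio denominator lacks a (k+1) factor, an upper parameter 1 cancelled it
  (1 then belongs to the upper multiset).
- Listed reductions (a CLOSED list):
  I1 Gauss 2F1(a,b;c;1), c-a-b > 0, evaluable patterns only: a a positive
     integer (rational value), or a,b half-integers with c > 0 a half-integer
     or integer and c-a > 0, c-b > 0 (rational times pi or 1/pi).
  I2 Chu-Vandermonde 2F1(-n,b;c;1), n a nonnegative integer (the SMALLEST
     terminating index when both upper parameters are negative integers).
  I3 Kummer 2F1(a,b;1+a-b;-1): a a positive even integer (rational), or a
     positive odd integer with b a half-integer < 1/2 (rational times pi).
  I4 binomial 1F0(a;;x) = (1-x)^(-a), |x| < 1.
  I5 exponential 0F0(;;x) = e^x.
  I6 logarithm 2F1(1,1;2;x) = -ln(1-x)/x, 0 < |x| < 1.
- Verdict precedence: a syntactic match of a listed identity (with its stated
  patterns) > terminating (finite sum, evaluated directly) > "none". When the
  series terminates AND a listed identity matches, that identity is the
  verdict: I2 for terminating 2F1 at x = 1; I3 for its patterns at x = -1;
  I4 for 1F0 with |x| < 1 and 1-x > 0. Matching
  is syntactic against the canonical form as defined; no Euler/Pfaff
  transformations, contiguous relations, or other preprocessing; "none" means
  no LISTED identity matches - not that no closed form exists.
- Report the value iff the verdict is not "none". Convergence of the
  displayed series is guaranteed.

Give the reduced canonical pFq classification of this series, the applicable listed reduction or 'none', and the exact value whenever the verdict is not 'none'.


First insight: x = 2 and (1)_k (prefactor -4) is k! itself.
Consecutive-term ratio: r(k) = 2 * (k-7) / [(k+1)] ; factor over Q: parameters, x = 2, and C = -4.

Canonical form: C = -4 times 1F0 with upper {-7}, lower {-}, x = 2. Verdict: terminating at k = 7: the factor (-7)_k kills every later term; summing the 8 survivors is exact. Hence: 4.


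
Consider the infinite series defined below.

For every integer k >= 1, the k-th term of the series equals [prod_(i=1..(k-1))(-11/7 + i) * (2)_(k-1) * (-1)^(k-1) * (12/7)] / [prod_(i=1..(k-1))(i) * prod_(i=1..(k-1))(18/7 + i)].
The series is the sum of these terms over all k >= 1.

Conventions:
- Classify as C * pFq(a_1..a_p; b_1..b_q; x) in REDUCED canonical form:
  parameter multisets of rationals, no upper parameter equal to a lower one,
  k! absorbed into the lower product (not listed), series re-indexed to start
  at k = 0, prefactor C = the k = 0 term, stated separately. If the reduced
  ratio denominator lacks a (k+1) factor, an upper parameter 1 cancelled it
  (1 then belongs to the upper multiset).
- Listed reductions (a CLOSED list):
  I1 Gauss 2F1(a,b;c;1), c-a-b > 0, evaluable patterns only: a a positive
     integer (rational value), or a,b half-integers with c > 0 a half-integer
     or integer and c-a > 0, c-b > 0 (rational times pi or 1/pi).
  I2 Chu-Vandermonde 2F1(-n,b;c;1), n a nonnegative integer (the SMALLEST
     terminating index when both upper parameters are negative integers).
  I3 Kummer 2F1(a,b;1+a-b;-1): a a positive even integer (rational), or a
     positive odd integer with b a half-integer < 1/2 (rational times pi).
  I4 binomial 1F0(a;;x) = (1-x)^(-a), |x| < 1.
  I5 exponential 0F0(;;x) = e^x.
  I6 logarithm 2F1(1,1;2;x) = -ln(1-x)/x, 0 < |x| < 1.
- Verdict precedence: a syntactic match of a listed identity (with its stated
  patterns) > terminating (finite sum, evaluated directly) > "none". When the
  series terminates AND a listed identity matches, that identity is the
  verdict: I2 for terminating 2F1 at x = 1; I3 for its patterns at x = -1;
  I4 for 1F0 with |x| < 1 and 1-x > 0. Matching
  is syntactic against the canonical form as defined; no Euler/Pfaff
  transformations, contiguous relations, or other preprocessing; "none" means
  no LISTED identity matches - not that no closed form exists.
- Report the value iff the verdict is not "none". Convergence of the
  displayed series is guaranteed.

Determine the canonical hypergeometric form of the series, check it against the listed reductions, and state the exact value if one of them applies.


With C = 12/7: the canonical form is 2F1(-4/7, 2; 25/7; -1). Verdict: this is the Kummer evaluation I3 (x = -1; c = 25/7 equals 1+a-b for upper {-4/7, 2}: listed pattern). Its exact value is 108/49.

Key step: from the first term 12/7: the lower running product (prefactor 12/7) is a rising factorial.
Adjacent-term ratio: r(k) = (-1) * (k-4/7) (k+2) / [(k+25/7) (k+1)] - rational in k. x = (-1); t_0 = 12/7; negate the roots.


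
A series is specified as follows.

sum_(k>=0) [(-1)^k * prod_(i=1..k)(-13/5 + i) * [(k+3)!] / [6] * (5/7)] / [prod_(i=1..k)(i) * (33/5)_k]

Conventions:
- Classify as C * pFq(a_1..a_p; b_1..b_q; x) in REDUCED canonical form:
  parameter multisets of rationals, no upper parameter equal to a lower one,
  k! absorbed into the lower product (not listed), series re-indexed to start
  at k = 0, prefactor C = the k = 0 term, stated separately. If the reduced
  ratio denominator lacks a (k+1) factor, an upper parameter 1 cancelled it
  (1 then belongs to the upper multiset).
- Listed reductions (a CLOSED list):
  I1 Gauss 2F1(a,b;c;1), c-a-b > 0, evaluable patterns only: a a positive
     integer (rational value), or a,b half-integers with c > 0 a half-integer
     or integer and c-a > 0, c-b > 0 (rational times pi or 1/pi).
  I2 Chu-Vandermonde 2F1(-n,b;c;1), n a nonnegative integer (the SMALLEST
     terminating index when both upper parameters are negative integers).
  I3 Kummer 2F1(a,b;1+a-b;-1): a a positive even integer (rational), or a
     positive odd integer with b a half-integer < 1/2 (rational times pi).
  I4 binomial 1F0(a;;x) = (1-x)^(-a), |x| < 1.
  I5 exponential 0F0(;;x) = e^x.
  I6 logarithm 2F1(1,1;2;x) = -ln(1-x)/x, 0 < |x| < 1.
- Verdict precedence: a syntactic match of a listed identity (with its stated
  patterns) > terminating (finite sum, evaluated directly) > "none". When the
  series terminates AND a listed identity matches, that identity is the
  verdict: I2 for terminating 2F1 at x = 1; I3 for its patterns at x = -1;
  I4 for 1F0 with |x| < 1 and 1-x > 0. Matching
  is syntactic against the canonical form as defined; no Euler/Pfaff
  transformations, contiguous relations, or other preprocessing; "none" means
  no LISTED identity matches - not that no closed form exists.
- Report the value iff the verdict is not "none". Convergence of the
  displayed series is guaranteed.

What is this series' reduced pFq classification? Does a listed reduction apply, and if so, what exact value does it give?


The tell: t_0 being 5/7, the running product (C = 5/7) telescopes to a rising factorial.
Consecutive-term ratio: r(k) = (-1) * (k-8/5) (k+4) / [(k+33/5) (k+1)] - rational in k. x = (-1); t_0 = 5/7; negate the roots.

Canonical form: C = 5/7 times 2F1 with upper {-8/5, 4}, lower {33/5}, x = -1. Verdict: Kummer (I3) fires (x = -1; c = 33/5 equals 1+a-b for upper {-8/5, 4}: listed pattern). Exact value: 23/15.


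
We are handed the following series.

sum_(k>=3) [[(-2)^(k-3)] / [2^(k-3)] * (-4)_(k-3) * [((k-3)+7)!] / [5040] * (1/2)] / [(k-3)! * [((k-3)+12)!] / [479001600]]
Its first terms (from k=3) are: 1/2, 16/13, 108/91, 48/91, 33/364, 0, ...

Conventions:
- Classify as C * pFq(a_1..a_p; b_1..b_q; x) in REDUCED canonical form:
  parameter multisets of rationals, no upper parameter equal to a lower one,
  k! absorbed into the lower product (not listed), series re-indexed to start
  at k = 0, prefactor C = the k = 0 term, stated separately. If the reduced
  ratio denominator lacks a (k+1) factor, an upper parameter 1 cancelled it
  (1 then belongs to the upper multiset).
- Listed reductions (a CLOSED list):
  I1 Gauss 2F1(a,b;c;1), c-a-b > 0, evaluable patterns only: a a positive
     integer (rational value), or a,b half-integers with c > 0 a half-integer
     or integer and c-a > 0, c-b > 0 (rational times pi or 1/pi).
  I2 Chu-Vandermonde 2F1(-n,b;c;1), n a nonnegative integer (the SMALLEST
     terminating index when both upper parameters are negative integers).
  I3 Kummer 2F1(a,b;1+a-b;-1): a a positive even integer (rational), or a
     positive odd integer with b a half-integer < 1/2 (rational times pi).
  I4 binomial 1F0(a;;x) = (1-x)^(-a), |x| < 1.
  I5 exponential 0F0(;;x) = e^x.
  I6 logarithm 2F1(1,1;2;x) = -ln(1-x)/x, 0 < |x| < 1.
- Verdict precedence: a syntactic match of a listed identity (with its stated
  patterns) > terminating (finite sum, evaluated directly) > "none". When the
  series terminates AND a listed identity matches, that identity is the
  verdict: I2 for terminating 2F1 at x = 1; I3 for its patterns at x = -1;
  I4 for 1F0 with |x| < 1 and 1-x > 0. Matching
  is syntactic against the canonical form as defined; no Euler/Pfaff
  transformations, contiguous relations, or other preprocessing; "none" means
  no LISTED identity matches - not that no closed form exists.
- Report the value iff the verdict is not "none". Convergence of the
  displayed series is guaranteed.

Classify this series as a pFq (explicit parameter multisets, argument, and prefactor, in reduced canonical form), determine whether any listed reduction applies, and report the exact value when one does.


The series (x = -1) is 2F1: upper {-4, 8}, lower {13}, prefactor 1/2. Verdict: Kummer's theorem (I3) applies (x = -1; c = 13 equals 1+a-b for upper {-4, 8}: listed pattern). Value: 99/28.

Key step: x = (-1) and the factorial ratio (C = 1/2) (k+a-1)!/(a-1)! is a rising factorial (a)_k.
Term ratio: r(k) = (-1) * (k-4) (k+8) / [(k+13) (k+1)] - poly over poly, x = (-1) from leading terms; C = 1/2 at k = 0.


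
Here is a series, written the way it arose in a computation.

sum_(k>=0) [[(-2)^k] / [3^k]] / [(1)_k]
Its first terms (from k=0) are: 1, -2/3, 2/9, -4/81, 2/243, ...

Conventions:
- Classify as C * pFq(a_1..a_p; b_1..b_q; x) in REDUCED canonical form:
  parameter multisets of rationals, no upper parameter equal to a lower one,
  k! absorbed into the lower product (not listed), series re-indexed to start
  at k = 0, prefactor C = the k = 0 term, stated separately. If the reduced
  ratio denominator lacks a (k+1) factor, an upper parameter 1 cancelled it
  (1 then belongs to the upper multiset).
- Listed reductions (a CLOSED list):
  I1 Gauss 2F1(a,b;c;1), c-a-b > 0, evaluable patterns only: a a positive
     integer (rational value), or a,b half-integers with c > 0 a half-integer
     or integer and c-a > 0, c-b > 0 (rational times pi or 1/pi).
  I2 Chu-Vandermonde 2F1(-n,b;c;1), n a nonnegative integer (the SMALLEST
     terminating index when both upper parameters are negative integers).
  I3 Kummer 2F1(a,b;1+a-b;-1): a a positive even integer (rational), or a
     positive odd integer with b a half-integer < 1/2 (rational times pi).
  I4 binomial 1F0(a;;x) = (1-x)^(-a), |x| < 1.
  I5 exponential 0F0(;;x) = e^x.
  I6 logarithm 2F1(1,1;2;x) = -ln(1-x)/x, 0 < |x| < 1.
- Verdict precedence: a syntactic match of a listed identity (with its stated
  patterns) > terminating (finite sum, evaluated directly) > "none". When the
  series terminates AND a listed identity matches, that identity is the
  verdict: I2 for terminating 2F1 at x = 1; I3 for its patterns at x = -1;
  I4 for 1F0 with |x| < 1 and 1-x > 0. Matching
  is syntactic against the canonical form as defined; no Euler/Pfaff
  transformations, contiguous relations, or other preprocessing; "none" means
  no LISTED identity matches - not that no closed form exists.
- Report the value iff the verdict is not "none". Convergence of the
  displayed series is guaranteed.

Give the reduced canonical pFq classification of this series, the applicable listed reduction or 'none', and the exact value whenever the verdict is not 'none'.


Classification (C = 1): 0F0 with upper {-}, lower {-}, argument x = -2/3. Verdict: exponential (I5) fires (the 0F0 exponential series at x = -2/3). Its exact value is e^(-2/3).

The tell: t_0 being 1, the two geometric factors (C = 1) combine into one argument.
Step ratio: r(k) = (-2/3) * 1 / [(k+1)] - poly over poly, x = (-2/3) from leading terms; C = 1 at k = 0.


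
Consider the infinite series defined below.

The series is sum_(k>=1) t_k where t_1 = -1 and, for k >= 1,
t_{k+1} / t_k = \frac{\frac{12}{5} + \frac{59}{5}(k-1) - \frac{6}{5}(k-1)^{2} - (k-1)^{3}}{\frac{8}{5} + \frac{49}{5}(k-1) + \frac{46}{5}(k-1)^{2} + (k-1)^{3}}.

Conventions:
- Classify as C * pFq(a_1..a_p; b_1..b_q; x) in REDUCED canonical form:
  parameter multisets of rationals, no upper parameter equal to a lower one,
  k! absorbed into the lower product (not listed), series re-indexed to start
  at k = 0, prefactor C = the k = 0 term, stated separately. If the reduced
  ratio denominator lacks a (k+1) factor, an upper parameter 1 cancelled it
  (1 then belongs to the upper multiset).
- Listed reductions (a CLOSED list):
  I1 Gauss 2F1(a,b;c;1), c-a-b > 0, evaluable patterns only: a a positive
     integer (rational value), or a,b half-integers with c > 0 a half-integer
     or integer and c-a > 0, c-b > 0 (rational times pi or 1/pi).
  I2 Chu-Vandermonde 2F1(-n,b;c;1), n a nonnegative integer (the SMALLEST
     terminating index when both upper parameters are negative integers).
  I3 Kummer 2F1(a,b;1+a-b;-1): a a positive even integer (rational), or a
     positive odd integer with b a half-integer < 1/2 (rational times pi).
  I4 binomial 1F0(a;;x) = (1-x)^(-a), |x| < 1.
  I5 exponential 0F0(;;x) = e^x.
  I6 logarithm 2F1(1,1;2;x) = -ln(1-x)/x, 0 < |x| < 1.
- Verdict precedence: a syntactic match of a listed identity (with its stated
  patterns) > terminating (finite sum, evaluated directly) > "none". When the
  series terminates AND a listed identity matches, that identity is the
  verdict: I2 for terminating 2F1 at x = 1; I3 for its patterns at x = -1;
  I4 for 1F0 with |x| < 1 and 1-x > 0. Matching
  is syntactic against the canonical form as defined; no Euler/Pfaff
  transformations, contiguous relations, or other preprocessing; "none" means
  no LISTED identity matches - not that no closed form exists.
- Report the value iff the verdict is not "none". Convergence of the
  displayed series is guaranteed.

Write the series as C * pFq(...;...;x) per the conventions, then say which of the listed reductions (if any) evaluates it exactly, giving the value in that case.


This is -1 * 2F1(-3, 4; 8; -1) in reduced canonical form. Verdict: this is the Kummer evaluation I3 (x = -1; c = 8 equals 1+a-b for upper {-3, 4}: listed pattern). Value: -\frac{7}{2}.

First insight: x = -1 and the expanded ratio factors over Q; C = -1, x = -1, roots give parameters.
Consecutive-term ratio: r(k) = -1 * (k-3) (k+4) / [(k+8) (k+1)] - rational; roots negated = parameters, x = -1, C = -1.


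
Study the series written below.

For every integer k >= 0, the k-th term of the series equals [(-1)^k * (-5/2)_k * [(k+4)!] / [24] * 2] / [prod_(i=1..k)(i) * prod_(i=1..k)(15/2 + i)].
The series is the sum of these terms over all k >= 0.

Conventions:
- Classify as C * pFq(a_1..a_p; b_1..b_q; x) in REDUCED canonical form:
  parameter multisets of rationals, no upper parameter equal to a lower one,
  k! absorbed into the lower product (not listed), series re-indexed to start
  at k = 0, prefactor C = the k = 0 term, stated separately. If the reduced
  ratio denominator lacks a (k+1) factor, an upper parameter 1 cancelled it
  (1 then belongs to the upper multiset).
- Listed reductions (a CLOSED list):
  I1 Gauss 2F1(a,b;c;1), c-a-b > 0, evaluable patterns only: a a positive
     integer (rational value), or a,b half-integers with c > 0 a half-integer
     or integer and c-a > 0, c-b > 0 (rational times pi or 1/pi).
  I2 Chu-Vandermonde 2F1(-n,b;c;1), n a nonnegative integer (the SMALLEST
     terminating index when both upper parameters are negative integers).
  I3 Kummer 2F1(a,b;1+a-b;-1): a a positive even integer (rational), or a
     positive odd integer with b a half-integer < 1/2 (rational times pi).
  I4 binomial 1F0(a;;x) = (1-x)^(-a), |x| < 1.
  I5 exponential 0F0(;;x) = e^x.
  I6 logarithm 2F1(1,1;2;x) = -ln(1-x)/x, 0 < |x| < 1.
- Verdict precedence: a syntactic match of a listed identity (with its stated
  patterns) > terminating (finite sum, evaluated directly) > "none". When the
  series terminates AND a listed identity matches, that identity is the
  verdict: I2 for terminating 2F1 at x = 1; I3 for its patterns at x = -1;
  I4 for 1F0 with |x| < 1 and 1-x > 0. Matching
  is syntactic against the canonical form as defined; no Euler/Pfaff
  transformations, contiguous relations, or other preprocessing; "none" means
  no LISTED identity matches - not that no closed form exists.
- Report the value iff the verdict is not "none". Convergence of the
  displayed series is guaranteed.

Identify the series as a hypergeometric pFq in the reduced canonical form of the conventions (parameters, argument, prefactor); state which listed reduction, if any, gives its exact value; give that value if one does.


Classification (C = 2): 2F1 with upper {-5/2, 5}, lower {17/2}, argument x = -1. Verdict: this is Kummer (I3) (x = -1; c = 17/2 equals 1+a-b for upper {-5/2, 5}: listed pattern). Its exact value is (135135/65536) * pi.

The tell: with t_0 = 2, the factorial ratio (C = 2, x = -1) (k+a-1)!/(a-1)! is a rising factorial (a)_k.
Term ratio: r(k) = (-1) * (k-5/2) (k+5) / [(k+17/2) (k+1)] - rational in k. x = (-1); t_0 = 2; negate the roots.


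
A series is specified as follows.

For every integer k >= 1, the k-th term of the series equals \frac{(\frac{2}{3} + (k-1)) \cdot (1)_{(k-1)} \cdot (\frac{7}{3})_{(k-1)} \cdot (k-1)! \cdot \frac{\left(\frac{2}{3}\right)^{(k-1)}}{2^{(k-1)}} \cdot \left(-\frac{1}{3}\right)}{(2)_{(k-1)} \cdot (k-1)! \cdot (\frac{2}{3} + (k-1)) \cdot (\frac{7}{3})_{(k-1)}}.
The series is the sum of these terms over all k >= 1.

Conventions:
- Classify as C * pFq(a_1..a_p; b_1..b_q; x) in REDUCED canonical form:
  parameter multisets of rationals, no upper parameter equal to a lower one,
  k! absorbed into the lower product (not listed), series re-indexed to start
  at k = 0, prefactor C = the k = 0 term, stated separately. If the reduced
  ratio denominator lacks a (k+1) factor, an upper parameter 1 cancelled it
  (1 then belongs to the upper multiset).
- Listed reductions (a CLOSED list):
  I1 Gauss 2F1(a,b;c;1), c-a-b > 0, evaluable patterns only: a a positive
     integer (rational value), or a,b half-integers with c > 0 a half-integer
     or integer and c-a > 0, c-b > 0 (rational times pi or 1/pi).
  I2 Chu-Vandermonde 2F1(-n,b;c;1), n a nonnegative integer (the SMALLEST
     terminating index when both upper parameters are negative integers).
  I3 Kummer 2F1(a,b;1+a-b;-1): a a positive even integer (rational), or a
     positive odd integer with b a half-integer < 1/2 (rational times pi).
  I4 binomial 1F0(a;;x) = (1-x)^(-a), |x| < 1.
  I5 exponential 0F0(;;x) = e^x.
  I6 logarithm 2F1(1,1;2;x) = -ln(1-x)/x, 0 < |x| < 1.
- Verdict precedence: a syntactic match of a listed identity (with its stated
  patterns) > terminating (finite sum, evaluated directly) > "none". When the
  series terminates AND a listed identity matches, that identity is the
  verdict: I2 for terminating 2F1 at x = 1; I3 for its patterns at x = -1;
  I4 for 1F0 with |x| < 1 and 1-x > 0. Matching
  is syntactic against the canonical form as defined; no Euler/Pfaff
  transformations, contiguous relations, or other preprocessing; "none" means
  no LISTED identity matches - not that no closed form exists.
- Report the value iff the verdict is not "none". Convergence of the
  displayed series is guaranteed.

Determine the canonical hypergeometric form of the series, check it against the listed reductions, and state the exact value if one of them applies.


At argument \frac{1}{3}: a 2F1 with upper {1, 1}, lower {2}, scaled by C = -\frac{1}{3}. Verdict: logarithm (I6) matches (the logarithm: parameters (1,1;2), x = \frac{1}{3}). Value: \ln\left(\frac{2}{3}\right).

The tell: with t_0 = -\frac{1}{3}, the two k-th powers (C = -1/3, x = 1/3) combine into one argument.
Consecutive-term ratio: r(k) = \frac{1}{3} * (k+1) (k+1) / [(k+2) (k+1)] - rational; roots negated = parameters, x = \frac{1}{3}, C = -\frac{1}{3}.


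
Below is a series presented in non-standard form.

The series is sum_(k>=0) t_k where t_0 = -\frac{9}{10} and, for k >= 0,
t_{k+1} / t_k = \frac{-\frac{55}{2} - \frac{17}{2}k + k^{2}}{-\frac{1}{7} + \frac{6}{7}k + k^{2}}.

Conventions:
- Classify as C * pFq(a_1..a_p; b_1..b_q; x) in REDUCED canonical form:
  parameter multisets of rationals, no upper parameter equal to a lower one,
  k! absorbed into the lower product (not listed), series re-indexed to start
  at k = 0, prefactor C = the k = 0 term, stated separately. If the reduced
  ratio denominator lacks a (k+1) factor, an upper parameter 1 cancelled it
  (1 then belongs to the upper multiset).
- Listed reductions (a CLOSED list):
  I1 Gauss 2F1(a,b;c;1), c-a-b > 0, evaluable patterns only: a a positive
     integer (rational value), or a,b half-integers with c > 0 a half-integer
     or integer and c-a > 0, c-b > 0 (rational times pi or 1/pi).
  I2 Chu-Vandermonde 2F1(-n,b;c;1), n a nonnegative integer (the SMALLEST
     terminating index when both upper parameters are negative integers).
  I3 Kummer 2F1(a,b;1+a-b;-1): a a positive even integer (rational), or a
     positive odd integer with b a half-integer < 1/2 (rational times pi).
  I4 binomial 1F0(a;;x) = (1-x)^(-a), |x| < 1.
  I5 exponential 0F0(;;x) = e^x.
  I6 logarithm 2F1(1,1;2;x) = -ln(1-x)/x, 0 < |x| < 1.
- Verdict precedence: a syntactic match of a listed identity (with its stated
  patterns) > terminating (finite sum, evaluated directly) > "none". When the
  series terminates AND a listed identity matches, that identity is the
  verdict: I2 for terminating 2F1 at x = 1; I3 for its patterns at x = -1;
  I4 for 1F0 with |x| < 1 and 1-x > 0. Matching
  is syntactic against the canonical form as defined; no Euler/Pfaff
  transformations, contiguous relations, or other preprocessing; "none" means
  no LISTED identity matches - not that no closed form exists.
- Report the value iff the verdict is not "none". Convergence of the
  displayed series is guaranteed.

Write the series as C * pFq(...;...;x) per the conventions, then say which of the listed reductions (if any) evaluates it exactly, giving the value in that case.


The tell: x = 1 and the expanded ratio factors over Q; C = -9/10, roots give parameters.
Term ratio: r(k) = 1 * (k-11) (k+\frac{5}{2}) / [(k-\frac{1}{7}) (k+1)] - rational; roots negated = parameters, x = 1, C = -\frac{9}{10}.

This is -\frac{9}{10} * 2F1(-11, \frac{5}{2}; -\frac{1}{7}; 1) in reduced canonical form. Verdict: Vandermonde's identity (I2) fires (terminating 2F1 at x = 1 with n = 11, b = 5/2, c = -\frac{1}{7}). Hence: -\frac{18476097667}{589071122432}.
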